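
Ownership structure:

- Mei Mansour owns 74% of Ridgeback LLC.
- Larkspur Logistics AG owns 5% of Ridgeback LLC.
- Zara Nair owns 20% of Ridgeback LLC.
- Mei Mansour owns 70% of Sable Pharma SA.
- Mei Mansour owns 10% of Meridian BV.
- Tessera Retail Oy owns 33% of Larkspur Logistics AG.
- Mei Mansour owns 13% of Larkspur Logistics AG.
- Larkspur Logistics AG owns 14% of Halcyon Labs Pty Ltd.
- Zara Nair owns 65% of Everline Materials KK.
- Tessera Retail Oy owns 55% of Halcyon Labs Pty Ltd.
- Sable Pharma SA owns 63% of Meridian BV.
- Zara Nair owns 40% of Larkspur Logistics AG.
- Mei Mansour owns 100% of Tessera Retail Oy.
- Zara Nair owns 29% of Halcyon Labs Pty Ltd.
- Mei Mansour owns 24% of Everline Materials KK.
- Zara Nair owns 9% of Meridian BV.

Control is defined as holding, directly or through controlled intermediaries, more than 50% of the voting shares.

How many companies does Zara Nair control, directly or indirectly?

1

Zara holds 65% of Everline, so Zara controls Everline.
No other company's threshold is met.
Zara controls 1 company.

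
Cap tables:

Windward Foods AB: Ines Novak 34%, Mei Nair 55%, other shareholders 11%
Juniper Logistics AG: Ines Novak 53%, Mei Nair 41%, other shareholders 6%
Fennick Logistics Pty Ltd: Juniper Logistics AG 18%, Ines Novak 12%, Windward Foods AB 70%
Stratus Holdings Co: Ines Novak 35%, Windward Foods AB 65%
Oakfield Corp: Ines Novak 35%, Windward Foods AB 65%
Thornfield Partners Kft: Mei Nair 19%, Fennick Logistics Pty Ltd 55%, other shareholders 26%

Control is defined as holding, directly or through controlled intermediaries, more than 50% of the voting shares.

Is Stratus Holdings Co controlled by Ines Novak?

Ines holds 53% of Juniper, so Ines controls Juniper.
In Stratus, Ines's side holds only 35%, not > 50%.
So Ines does not control Stratus.

No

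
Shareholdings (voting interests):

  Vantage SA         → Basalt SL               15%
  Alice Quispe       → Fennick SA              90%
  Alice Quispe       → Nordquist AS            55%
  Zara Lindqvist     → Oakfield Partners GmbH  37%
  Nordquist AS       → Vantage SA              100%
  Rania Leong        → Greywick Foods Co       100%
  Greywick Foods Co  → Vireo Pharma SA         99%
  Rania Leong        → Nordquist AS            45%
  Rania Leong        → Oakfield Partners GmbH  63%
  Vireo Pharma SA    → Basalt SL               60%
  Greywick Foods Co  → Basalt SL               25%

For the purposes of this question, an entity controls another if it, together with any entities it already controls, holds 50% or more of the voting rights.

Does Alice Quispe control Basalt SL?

Alice holds 55% of Nordquist, so Alice controls Nordquist.
Nordquist holds 100% of Vantage, so Alice controls Vantage.
Alice holds 90% of Fennick, so Alice controls Fennick.
In Basalt, Alice's side holds only 15%, not ≥ 50%.
So Alice does not control Basalt.

No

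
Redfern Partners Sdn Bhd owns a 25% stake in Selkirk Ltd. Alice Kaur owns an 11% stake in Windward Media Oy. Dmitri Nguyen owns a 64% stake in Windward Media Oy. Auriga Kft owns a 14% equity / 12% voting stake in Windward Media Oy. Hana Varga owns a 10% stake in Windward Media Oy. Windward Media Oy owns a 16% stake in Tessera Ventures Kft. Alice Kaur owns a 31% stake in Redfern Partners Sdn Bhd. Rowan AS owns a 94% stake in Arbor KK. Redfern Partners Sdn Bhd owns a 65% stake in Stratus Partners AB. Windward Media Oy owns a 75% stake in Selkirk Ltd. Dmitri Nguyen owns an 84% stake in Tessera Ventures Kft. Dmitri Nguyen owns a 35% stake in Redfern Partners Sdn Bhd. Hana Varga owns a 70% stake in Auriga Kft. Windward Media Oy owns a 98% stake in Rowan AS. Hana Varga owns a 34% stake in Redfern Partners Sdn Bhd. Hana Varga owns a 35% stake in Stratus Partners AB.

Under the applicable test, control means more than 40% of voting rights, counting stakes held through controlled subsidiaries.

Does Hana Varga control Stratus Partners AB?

Hana holds 70% of Auriga, so Hana controls Auriga.
In Stratus, Hana's side holds only 35%, not > 40%.
So Hana does not control Stratus.

No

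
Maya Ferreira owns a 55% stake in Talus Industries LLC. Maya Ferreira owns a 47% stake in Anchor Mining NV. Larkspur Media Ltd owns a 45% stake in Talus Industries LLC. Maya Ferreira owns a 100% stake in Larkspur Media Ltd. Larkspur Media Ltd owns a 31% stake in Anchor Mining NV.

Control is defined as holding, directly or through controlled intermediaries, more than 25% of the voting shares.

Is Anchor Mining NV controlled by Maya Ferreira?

Maya holds 100% of Larkspur, so Maya controls Larkspur.
Larkspur and Maya together hold 31% + 47% = 78% of Anchor, so Maya controls Anchor.

Yes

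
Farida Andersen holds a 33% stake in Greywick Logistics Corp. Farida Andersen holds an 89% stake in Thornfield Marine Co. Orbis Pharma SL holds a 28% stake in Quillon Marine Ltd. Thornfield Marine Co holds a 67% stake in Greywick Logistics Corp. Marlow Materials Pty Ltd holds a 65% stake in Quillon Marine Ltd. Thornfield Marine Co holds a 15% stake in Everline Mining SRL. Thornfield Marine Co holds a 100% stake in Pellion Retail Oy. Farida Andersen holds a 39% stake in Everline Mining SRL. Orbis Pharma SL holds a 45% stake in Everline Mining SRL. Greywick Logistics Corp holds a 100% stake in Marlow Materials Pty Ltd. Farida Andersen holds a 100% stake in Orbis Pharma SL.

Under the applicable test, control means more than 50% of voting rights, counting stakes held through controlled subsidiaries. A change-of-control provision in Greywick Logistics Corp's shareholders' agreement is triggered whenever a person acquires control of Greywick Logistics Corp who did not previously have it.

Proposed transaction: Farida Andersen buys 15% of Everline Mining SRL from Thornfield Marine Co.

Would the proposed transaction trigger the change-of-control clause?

The purchase adds only to Farida's holdings (Thornfield's stake shrinks), so Farida is the only person who could newly come to control Greywick.
Farida holds 89% of Thornfield, so Farida controls Thornfield.
Farida and Thornfield together hold 33% + 67% = 100% of Greywick, so Farida controls Greywick.
So Farida already controls Greywick before the transaction.
After the purchase, Farida's direct stake in Everline rises to 39% + 15% = 54%, and Thornfield's stake falls to 0%.
Farida controlled Greywick already, so this is not a new person acquiring control; every other person's position is unchanged or reduced.
No new person acquires control, so the clause is not triggered.

No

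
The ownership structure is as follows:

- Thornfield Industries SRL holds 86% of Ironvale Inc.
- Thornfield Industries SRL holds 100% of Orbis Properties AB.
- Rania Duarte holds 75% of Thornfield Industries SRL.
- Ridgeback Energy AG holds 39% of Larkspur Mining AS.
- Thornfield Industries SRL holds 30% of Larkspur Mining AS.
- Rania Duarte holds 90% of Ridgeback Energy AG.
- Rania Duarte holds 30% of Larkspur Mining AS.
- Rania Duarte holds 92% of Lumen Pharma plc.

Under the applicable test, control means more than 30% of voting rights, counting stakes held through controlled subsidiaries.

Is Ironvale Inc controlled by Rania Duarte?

Rania holds 75% of Thornfield, so Rania controls Thornfield.
Thornfield holds 86% of Ironvale, so Rania controls Ironvale.

Yes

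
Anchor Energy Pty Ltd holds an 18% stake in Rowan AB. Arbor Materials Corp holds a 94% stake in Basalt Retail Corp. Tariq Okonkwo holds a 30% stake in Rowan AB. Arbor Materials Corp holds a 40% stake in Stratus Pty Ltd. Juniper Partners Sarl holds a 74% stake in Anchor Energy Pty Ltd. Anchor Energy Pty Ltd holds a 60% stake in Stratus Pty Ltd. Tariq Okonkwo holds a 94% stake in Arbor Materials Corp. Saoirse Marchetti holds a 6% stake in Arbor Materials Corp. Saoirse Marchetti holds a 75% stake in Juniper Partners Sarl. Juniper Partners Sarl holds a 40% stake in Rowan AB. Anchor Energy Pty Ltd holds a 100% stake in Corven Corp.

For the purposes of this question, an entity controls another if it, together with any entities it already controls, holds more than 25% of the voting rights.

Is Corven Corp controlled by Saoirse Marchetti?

Saoirse holds 75% of Juniper, so Saoirse controls Juniper.
Juniper holds 74% of Anchor, so Saoirse controls Anchor.
Anchor holds 100% of Corven, so Saoirse controls Corven.

Yes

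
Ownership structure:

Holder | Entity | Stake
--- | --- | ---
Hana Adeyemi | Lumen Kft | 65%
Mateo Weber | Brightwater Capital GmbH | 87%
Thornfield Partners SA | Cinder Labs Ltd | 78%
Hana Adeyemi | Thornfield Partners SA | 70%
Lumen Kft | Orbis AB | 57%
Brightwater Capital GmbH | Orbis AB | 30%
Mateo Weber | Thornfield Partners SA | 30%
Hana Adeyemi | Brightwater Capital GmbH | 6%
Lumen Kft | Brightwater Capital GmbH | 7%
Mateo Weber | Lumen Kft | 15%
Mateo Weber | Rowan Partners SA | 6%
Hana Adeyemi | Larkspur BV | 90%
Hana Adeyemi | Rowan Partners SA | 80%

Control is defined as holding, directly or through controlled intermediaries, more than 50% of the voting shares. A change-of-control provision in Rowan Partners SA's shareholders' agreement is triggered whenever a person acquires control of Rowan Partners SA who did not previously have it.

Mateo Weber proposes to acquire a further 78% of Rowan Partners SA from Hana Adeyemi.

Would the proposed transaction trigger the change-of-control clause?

The purchase adds only to Mateo's holdings (Hana's stake shrinks), so Mateo is the only person who could newly come to control Rowan.
Mateo holds 87% of Brightwater, so Mateo controls Brightwater.
In Rowan, Mateo's side holds only 6%, not > 50%.
So before the transaction, Mateo does not control Rowan.
After the purchase, Mateo's direct stake in Rowan rises to 6% + 78% = 84%, and Hana's stake falls to 2%.
Mateo holds 84% of Rowan, so Mateo controls Rowan.
Mateo did not control Rowan before and does after, so the clause is triggered.

Yes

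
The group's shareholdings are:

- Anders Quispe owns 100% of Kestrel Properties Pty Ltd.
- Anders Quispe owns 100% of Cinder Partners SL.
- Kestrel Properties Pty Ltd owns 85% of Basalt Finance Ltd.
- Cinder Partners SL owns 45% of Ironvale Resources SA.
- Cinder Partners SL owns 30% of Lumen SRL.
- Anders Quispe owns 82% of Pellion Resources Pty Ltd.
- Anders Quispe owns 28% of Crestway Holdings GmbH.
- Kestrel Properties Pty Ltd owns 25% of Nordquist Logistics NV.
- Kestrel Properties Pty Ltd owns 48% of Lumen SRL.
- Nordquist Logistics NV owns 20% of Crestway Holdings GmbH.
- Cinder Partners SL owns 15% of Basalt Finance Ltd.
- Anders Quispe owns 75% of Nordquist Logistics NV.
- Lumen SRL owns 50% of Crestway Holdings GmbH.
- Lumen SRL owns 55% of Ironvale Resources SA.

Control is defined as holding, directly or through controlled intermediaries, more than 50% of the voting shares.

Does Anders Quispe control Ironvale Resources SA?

Anders holds 100% of Cinder, so Anders controls Cinder.
Anders holds 100% of Kestrel, so Anders controls Kestrel.
Cinder and Kestrel together hold 30% + 48% = 78% of Lumen, so Anders controls Lumen.
Cinder and Lumen together hold 45% + 55% = 100% of Ironvale, so Anders controls Ironvale.

Yes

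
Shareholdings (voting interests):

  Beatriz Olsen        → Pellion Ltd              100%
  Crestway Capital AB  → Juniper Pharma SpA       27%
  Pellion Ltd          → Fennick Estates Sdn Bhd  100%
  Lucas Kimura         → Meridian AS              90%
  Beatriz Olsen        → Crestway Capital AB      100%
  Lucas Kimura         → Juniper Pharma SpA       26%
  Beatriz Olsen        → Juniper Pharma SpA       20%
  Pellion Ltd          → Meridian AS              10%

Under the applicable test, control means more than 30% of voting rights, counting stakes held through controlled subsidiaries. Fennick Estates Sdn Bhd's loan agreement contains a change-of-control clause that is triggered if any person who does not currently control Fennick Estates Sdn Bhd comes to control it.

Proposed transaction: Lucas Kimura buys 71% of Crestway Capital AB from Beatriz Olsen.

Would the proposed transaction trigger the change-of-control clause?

The purchase adds only to Lucas's holdings (Beatriz's stake shrinks), so Lucas is the only person who could newly come to control Fennick.
Lucas holds 90% of Meridian, so Lucas controls Meridian.
Neither Lucas nor any entity Lucas controls holds any voting interest in Fennick.
So before the transaction, Lucas does not control Fennick.
After the purchase, Lucas holds 71% of Crestway directly, and Beatriz's stake falls to 29%.
Lucas holds 71% of Crestway, so Lucas controls Crestway.
Crestway and Lucas together hold 27% + 26% = 53% of Juniper, so Lucas controls Juniper.
After the transaction, neither Lucas nor any entity Lucas controls holds a voting interest in Fennick, so Lucas still does not control it.
No new person acquires control, so the clause is not triggered.

No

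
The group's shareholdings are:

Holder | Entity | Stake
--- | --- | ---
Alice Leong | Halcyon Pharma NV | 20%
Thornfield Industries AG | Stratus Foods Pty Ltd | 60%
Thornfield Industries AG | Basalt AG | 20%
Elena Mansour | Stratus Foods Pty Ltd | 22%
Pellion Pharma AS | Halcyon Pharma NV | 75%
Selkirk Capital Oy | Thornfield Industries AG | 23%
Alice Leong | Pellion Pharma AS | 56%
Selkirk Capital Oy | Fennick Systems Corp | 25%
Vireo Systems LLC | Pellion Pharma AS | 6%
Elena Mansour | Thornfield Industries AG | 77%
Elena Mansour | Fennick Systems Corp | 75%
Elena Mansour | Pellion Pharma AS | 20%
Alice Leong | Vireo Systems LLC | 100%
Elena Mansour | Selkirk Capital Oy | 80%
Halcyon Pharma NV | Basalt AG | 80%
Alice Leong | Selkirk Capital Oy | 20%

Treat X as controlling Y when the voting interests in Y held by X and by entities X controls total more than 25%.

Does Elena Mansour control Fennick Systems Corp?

Yes

Elena holds 80% of Selkirk, so Elena controls Selkirk.
Selkirk and Elena together hold 25% + 75% = 100% of Fennick, so Elena controls Fennick.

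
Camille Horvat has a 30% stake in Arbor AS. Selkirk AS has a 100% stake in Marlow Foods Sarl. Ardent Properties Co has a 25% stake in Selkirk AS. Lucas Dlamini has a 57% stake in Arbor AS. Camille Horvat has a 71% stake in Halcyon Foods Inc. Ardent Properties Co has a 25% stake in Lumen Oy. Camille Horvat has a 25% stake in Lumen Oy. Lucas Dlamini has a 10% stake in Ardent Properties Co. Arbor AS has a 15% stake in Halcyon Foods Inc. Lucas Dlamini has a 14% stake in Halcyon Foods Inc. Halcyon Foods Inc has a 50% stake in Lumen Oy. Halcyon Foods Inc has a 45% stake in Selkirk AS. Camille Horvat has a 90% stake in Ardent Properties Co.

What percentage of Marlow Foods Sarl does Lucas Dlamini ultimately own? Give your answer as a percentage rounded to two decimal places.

12.65%

Lucas reaches Marlow along 3 paths.
Via Halcyon → Selkirk: 14% × 45% × 100% = 6.3%.
Via Arbor → Halcyon → Selkirk: 57% × 15% × 45% × 100% = 3.8475%.
Via Ardent → Selkirk: 10% × 25% × 100% = 2.5%.
Total: 6.3% + 3.8475% + 2.5% = 12.6475%.
Rounded: 12.65%.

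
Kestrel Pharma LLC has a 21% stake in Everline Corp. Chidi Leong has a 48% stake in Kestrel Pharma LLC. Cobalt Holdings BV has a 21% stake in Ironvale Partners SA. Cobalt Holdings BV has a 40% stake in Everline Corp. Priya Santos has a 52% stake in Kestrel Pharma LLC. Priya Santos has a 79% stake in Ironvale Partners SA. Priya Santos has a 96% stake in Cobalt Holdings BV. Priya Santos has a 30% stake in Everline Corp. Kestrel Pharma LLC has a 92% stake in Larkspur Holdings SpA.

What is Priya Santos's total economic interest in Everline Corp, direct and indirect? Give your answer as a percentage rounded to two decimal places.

79.32%

Priya reaches Everline along 3 paths.
Direct stake: 30% = 30%.
Via Cobalt: 96% × 40% = 38.4%.
Via Kestrel: 52% × 21% = 10.92%.
Total: 30% + 38.4% + 10.92% = 79.32%.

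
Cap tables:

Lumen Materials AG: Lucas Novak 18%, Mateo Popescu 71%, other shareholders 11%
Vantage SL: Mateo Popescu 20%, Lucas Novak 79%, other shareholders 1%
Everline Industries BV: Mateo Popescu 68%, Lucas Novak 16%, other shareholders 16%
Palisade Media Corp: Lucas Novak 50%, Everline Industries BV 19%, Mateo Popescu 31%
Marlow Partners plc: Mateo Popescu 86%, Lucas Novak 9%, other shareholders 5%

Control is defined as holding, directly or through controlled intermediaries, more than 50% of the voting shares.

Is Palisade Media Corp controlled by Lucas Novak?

No

Lucas holds 79% of Vantage, so Lucas controls Vantage.
In Palisade, Lucas's side holds only 50%, not > 50%.
So Lucas does not control Palisade.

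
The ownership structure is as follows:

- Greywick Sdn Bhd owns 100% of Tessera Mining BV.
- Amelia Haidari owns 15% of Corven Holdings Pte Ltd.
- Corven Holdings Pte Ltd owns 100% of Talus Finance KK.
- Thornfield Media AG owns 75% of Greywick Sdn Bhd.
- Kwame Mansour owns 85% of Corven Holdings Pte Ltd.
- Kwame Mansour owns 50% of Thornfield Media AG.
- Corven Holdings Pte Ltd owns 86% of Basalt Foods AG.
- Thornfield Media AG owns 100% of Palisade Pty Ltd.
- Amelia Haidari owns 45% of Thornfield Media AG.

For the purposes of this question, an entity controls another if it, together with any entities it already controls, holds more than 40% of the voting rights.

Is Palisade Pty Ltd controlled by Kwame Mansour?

Kwame holds 50% of Thornfield, so Kwame controls Thornfield.
Thornfield holds 100% of Palisade, so Kwame controls Palisade.

Yes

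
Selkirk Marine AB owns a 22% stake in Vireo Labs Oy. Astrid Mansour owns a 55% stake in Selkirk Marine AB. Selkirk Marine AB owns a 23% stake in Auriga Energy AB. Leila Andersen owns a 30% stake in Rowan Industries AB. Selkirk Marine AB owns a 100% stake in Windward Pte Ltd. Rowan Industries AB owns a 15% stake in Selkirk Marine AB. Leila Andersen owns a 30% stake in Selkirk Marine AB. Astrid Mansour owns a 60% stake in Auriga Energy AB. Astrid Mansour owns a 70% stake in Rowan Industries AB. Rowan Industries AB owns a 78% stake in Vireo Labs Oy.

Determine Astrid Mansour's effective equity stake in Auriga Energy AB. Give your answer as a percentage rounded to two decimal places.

Astrid reaches Auriga along 3 paths.
Via Selkirk: 55% × 23% = 12.65%.
Via Rowan → Selkirk: 70% × 15% × 23% = 2.415%.
Direct stake: 60% = 60%.
Total: 12.65% + 2.415% + 60% = 75.065%.
Rounded: 75.07%.

75.07%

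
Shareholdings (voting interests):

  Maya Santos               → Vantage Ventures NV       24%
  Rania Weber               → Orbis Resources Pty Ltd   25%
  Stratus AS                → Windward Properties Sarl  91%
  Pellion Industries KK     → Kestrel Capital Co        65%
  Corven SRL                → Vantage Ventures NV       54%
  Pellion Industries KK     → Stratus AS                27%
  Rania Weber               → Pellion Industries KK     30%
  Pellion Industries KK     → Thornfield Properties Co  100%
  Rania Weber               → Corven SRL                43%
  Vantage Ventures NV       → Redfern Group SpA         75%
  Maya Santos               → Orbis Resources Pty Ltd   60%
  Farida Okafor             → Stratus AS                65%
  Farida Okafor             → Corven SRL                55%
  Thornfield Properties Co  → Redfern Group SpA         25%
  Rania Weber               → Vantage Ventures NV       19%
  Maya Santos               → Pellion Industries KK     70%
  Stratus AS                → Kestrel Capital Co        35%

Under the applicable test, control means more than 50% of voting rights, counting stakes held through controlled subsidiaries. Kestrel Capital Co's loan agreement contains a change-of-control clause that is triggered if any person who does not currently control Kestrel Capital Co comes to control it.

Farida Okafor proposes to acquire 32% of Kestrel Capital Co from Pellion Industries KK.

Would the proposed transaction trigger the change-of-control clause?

The purchase adds only to Farida's holdings (Pellion's stake shrinks), so Farida is the only person who could newly come to control Kestrel.
Farida holds 55% of Corven, so Farida controls Corven.
Farida holds 65% of Stratus, so Farida controls Stratus.
Corven holds 54% of Vantage, so Farida controls Vantage.
Vantage holds 75% of Redfern, so Farida controls Redfern.
Stratus holds 91% of Windward, so Farida controls Windward.
In Kestrel, Farida's side holds only 35%, not > 50%.
So before the transaction, Farida does not control Kestrel.
After the purchase, Farida holds 32% of Kestrel directly, and Pellion's stake falls to 33%.
Stratus and Farida together hold 35% + 32% = 67% of Kestrel, so Farida controls Kestrel.
Farida did not control Kestrel before and does after, so the clause is triggered.

Yes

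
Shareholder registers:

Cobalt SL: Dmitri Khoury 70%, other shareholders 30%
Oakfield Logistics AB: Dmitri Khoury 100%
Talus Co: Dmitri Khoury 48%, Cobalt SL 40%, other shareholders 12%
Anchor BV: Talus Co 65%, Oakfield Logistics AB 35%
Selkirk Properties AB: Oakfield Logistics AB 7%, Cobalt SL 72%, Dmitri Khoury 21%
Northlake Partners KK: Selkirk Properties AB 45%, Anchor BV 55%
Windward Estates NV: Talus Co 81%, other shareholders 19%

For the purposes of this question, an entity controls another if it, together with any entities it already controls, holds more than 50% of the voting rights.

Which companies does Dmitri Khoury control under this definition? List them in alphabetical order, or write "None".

Anchor BV, Cobalt SL, Northlake Partners KK, Oakfield Logistics AB, Selkirk Properties AB, Talus Co, Windward Estates NV

Dmitri holds 70% of Cobalt, so Dmitri controls Cobalt.
Dmitri holds 100% of Oakfield, so Dmitri controls Oakfield.
Dmitri and Cobalt together hold 48% + 40% = 88% of Talus, so Dmitri controls Talus.
Talus and Oakfield together hold 65% + 35% = 100% of Anchor, so Dmitri controls Anchor.
Oakfield and Cobalt and Dmitri together hold 7% + 72% + 21% = 100% of Selkirk, so Dmitri controls Selkirk.
Selkirk and Anchor together hold 45% + 55% = 100% of Northlake, so Dmitri controls Northlake.
Talus holds 81% of Windward, so Dmitri controls Windward.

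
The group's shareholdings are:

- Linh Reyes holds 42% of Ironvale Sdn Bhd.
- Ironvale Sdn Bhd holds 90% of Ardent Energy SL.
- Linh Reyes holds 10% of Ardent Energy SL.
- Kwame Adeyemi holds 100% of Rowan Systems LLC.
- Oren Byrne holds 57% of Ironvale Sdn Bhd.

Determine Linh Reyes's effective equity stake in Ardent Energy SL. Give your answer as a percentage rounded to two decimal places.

47.80%

Linh reaches Ardent along 2 paths.
Via Ironvale: 42% × 90% = 37.8%.
Direct stake: 10% = 10%.
Total: 37.8% + 10% = 47.8%.
Rounded: 47.80%.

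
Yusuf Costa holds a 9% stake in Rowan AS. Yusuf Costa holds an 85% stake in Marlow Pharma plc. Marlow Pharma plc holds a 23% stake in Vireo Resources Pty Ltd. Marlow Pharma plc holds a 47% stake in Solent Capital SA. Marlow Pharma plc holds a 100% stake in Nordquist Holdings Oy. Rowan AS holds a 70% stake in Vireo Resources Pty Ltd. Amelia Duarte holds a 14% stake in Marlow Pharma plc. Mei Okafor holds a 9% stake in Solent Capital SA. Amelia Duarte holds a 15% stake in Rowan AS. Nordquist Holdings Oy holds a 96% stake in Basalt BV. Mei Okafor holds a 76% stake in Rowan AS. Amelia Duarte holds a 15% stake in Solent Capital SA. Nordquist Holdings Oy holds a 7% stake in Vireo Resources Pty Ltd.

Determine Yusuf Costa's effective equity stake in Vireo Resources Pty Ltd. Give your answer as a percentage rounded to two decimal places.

Yusuf reaches Vireo along 3 paths.
Via Rowan: 9% × 70% = 6.3%.
Via Marlow → Nordquist: 85% × 100% × 7% = 5.95%.
Via Marlow: 85% × 23% = 19.55%.
Total: 6.3% + 5.95% + 19.55% = 31.8%.
Rounded: 31.80%.

31.80%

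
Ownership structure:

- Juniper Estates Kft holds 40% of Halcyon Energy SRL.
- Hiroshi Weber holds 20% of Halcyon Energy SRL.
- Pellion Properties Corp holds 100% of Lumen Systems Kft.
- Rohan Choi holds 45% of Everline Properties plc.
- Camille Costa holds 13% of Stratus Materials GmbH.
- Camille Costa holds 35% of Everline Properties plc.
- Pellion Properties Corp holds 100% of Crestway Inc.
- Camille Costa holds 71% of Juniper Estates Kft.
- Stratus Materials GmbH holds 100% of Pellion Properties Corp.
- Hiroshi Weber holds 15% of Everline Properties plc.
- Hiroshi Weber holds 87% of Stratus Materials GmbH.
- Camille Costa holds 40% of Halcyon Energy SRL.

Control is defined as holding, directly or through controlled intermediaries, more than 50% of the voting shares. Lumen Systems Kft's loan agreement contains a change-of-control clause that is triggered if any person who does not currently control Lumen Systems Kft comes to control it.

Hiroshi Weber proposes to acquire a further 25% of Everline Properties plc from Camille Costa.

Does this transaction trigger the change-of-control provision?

No

The purchase adds only to Hiroshi's holdings (Camille's stake shrinks), so Hiroshi is the only person who could newly come to control Lumen.
Hiroshi holds 87% of Stratus, so Hiroshi controls Stratus.
Stratus holds 100% of Pellion, so Hiroshi controls Pellion.
Pellion holds 100% of Lumen, so Hiroshi controls Lumen.
So Hiroshi already controls Lumen before the transaction.
After the purchase, Hiroshi's direct stake in Everline rises to 15% + 25% = 40%, and Camille's stake falls to 10%.
Hiroshi controlled Lumen already, so this is not a new person acquiring control; every other person's position is unchanged or reduced.
No new person acquires control, so the clause is not triggered.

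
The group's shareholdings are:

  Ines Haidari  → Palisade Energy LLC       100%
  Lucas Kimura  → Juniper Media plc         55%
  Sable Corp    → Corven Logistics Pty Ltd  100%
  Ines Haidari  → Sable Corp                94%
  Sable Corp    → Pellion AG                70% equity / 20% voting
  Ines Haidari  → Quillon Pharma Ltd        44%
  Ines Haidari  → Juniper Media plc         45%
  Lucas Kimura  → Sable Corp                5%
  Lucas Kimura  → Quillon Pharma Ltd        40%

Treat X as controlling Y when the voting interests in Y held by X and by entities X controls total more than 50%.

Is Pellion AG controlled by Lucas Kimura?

Lucas holds 55% of Juniper, so Lucas controls Juniper.
Neither Lucas nor any entity Lucas controls holds any voting interest in Pellion.
So Lucas does not control Pellion.

No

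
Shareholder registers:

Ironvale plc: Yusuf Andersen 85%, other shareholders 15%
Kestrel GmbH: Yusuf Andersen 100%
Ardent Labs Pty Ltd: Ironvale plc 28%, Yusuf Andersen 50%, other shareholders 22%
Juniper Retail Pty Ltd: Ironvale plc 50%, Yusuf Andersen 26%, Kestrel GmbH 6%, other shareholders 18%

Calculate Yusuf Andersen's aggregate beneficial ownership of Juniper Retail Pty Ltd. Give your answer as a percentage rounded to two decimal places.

Yusuf reaches Juniper along 3 paths.
Via Ironvale: 85% × 50% = 42.5%.
Direct stake: 26% = 26%.
Via Kestrel: 100% × 6% = 6%.
Total: 42.5% + 26% + 6% = 74.5%.
Rounded: 74.50%.

74.50%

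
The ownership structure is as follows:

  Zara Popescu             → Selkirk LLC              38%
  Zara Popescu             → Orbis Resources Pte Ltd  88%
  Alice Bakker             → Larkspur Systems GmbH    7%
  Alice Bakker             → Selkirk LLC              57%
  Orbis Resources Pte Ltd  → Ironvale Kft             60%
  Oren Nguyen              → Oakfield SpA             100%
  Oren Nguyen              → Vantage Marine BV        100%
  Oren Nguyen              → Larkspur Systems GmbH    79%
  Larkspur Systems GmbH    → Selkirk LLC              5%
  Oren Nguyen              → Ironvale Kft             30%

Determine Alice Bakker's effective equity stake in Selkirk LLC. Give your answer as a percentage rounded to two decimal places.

57.35%

Alice reaches Selkirk along 2 paths.
Direct stake: 57% = 57%.
Via Larkspur: 7% × 5% = 0.35%.
Total: 57% + 0.35% = 57.35%.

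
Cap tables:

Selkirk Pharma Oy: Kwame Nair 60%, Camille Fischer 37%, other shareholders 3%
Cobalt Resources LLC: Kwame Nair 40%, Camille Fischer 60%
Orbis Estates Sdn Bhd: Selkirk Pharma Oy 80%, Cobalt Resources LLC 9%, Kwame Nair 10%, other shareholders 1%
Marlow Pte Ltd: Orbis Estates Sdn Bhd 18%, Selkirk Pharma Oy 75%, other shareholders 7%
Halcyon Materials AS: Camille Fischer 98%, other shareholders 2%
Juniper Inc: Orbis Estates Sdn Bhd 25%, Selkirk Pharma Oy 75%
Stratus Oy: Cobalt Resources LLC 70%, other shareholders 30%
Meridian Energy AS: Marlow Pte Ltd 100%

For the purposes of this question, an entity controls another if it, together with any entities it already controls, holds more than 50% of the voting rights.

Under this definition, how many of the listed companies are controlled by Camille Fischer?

Camille holds 60% of Cobalt, so Camille controls Cobalt.
Camille holds 98% of Halcyon, so Camille controls Halcyon.
Cobalt holds 70% of Stratus, so Camille controls Stratus.
No other company's threshold is met.
Camille controls 3 companies.

3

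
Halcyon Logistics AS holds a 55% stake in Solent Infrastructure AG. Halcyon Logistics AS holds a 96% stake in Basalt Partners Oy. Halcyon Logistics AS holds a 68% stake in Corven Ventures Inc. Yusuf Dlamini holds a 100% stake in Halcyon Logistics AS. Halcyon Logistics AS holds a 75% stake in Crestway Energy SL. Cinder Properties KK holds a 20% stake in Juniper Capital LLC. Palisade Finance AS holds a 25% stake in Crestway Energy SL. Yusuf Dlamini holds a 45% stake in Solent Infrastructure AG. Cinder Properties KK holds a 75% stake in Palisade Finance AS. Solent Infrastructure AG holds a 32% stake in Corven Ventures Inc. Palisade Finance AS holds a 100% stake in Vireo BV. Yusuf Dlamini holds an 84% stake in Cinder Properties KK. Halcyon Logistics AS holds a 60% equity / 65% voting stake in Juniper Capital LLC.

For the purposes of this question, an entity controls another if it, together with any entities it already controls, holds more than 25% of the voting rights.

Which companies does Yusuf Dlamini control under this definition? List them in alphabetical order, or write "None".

Yusuf holds 84% of Cinder, so Yusuf controls Cinder.
Yusuf holds 100% of Halcyon, so Yusuf controls Halcyon.
Halcyon and Cinder together hold 65% + 20% = 85% of Juniper, so Yusuf controls Juniper.
Cinder holds 75% of Palisade, so Yusuf controls Palisade.
Halcyon and Yusuf together hold 55% + 45% = 100% of Solent, so Yusuf controls Solent.
Palisade and Halcyon together hold 25% + 75% = 100% of Crestway, so Yusuf controls Crestway.
Palisade holds 100% of Vireo, so Yusuf controls Vireo.
Halcyon and Solent together hold 68% + 32% = 100% of Corven, so Yusuf controls Corven.
Halcyon holds 96% of Basalt, so Yusuf controls Basalt.

Basalt Partners Oy, Cinder Properties KK, Corven Ventures Inc, Crestway Energy SL, Halcyon Logistics AS, Juniper Capital LLC, Palisade Finance AS, Solent Infrastructure AG, Vireo BV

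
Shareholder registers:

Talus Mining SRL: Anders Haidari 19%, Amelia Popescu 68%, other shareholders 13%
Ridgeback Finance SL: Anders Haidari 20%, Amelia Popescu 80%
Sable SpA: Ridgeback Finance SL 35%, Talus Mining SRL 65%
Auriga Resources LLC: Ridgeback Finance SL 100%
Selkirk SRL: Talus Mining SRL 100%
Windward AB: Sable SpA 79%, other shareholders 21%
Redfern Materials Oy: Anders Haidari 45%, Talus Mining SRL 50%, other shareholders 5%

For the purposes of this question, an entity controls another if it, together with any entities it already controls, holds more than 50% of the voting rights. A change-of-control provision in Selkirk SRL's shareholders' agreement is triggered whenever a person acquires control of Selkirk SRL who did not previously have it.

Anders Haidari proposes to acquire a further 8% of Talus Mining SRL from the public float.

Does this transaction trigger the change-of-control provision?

No

The purchase changes only Anders's holdings, so Anders is the only person who could newly come to control Selkirk.
Anders's largest direct stake is 45% in Redfern, which does not meet the threshold, so Anders controls no company.
Neither Anders nor any entity Anders controls holds any voting interest in Selkirk.
So before the transaction, Anders does not control Selkirk.
After the purchase, Anders's direct stake in Talus rises to 19% + 8% = 27%.
Anders's side now holds 27% of Talus, not > 50%, so Anders still does not control Talus.
After the transaction, neither Anders nor any entity Anders controls holds a voting interest in Selkirk, so Anders still does not control it.
No new person acquires control, so the clause is not triggered.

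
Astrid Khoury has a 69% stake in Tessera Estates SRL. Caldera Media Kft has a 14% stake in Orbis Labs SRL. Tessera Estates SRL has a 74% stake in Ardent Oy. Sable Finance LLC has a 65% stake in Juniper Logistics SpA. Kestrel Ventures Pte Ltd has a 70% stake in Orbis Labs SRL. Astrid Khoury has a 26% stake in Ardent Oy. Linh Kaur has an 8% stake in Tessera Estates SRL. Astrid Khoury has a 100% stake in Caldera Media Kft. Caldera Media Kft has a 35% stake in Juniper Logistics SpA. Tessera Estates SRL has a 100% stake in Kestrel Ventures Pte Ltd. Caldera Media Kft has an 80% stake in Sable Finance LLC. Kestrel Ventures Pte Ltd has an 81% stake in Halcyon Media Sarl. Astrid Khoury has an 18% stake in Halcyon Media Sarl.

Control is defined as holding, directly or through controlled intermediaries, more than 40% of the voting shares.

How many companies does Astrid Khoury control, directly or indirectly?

8

Astrid holds 100% of Caldera, so Astrid controls Caldera.
Astrid holds 69% of Tessera, so Astrid controls Tessera.
Caldera holds 80% of Sable, so Astrid controls Sable.
Tessera holds 100% of Kestrel, so Astrid controls Kestrel.
Astrid and Tessera together hold 26% + 74% = 100% of Ardent, so Astrid controls Ardent.
Sable and Caldera together hold 65% + 35% = 100% of Juniper, so Astrid controls Juniper.
Kestrel and Caldera together hold 70% + 14% = 84% of Orbis, so Astrid controls Orbis.
Kestrel and Astrid together hold 81% + 18% = 99% of Halcyon, so Astrid controls Halcyon.
Astrid controls 8 companies.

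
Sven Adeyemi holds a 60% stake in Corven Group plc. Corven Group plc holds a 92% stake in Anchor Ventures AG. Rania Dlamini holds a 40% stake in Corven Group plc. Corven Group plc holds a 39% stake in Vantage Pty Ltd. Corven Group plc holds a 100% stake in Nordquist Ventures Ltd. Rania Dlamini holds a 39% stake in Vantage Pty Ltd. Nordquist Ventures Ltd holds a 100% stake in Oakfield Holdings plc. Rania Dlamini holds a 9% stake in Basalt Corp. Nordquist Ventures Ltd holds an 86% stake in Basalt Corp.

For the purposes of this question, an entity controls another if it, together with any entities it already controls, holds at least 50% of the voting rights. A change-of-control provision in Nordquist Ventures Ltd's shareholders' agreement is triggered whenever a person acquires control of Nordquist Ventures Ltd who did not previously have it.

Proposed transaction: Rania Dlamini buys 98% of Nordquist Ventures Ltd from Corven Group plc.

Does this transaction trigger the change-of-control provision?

Yes

The purchase adds only to Rania's holdings (Corven's stake shrinks), so Rania is the only person who could newly come to control Nordquist.
Rania's largest direct stake is 40% in Corven, which does not meet the threshold, so Rania controls no company.
Neither Rania nor any entity Rania controls holds any voting interest in Nordquist.
So before the transaction, Rania does not control Nordquist.
After the purchase, Rania holds 98% of Nordquist directly, and Corven's stake falls to 2%.
Rania holds 98% of Nordquist, so Rania controls Nordquist.
Rania did not control Nordquist before and does after, so the clause is triggered.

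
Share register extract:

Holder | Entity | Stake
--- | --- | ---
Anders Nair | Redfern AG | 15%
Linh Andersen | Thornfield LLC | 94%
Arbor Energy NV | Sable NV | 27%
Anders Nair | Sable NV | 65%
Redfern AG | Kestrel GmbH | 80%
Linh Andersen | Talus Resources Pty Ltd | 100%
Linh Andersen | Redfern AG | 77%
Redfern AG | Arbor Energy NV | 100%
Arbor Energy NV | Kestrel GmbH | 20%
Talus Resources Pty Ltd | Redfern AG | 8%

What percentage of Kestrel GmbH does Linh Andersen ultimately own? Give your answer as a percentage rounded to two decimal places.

Linh reaches Kestrel along 4 paths.
Via Talus → Redfern → Arbor: 100% × 8% × 100% × 20% = 1.6%.
Via Redfern → Arbor: 77% × 100% × 20% = 15.4%.
Via Talus → Redfern: 100% × 8% × 80% = 6.4%.
Via Redfern: 77% × 80% = 61.6%.
Total: 1.6% + 15.4% + 6.4% + 61.6% = 85%.
Rounded: 85.00%.

85.00%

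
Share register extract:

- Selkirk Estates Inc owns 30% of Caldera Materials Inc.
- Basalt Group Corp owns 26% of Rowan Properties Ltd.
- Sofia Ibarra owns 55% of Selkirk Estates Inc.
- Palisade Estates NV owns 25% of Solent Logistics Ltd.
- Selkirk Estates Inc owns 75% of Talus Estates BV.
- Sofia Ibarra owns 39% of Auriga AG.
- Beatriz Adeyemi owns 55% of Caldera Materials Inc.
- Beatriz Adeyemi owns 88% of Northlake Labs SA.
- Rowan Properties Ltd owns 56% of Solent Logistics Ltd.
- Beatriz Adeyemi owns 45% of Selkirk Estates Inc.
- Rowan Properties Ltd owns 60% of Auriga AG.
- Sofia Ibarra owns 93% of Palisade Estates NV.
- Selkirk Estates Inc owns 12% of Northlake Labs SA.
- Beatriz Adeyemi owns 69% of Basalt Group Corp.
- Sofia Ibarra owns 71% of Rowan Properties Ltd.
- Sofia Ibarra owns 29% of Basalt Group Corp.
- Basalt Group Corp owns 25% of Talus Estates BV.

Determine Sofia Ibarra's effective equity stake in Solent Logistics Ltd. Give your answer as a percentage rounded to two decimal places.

67.23%

Sofia reaches Solent along 3 paths.
Via Basalt → Rowan: 29% × 26% × 56% = 4.2224%.
Via Rowan: 71% × 56% = 39.76%.
Via Palisade: 93% × 25% = 23.25%.
Total: 4.2224% + 39.76% + 23.25% = 67.2324%.
Rounded: 67.23%.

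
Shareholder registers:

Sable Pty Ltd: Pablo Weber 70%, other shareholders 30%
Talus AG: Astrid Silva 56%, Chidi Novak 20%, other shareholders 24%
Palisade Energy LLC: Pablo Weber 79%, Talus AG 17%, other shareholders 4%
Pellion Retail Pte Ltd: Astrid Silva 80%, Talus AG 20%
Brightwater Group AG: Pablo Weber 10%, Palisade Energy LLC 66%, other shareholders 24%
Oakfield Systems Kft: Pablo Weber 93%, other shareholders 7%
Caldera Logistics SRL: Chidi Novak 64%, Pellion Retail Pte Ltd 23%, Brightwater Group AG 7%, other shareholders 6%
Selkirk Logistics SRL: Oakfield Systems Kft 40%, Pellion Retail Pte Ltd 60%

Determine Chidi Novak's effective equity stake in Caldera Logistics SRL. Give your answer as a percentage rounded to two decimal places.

Chidi reaches Caldera along 3 paths.
Direct stake: 64% = 64%.
Via Talus → Pellion: 20% × 20% × 23% = 0.92%.
Via Talus → Palisade → Brightwater: 20% × 17% × 66% × 7% = 0.15708%.
Total: 64% + 0.92% + 0.15708% = 65.07708%.
Rounded: 65.08%.

65.08%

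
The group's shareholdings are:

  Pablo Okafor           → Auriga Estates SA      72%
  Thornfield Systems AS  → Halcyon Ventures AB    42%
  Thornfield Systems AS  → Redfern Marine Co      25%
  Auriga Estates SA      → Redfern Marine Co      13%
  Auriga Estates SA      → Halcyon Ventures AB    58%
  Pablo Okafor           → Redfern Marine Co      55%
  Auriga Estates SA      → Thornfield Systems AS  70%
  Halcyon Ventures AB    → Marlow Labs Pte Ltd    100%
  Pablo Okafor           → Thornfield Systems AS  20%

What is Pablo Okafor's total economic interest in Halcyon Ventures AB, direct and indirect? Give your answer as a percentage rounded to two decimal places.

Pablo reaches Halcyon along 3 paths.
Via Auriga → Thornfield: 72% × 70% × 42% = 21.168%.
Via Thornfield: 20% × 42% = 8.4%.
Via Auriga: 72% × 58% = 41.76%.
Total: 21.168% + 8.4% + 41.76% = 71.328%.
Rounded: 71.33%.

71.33%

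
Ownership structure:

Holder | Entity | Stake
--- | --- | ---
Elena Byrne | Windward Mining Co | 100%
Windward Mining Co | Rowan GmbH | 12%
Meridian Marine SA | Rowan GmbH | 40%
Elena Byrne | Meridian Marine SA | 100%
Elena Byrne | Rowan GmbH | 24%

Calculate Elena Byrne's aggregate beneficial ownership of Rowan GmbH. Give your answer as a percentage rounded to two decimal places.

Elena reaches Rowan along 3 paths.
Direct stake: 24% = 24%.
Via Windward: 100% × 12% = 12%.
Via Meridian: 100% × 40% = 40%.
Total: 24% + 12% + 40% = 76%.
Rounded: 76.00%.

76.00%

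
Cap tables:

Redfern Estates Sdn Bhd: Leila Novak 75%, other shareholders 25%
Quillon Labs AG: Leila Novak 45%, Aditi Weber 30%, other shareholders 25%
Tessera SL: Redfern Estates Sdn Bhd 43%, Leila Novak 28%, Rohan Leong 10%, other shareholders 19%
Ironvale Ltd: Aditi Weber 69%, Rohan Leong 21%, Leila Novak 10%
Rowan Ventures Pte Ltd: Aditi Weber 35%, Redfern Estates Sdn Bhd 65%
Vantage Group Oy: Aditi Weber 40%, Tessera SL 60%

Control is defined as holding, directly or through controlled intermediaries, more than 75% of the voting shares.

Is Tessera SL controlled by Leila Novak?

Leila's largest direct stake is 75% in Redfern, which does not meet the threshold, so Leila controls no company.
In Tessera, Leila's side holds only 28%, not > 75%.
So Leila does not control Tessera.

No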